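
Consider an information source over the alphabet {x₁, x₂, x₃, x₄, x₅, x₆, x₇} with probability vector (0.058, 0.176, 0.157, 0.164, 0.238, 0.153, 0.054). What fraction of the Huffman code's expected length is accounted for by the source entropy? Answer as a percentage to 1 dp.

98.6%

Entropy H = −Σ p log₂ p ≈ 2.6612 bits.
Huffman merges: 27/500+29/500→14/125; 14/125+153/1000→53/200; 157/1000+41/250→321/1000; 22/125+119/500→207/500; 53/200+321/1000→293/500; 207/500+293/500→1. L = 1349/500 ≈ 2.6980.
Efficiency = H/L = 2.6612/2.6980 = 98.6%.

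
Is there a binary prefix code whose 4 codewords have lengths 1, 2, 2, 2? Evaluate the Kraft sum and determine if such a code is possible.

With common denominator 2^2 = 4: Σ 2^(−ℓᵢ) = 2/4 + 1/4 + 1/4 + 1/4 = 5/4 = 1.25.
Kraft's inequality requires Σ ≤ 1; here Σ = 1.25 > 1, so no such prefix code exists.

1.25; no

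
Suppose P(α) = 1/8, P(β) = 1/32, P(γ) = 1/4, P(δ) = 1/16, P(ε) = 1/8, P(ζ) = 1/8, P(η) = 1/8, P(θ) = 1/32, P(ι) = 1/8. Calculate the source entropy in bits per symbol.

2.9375 bits

Each probability is a power of 1/2, so log₂(1/p) is an integer.
H = Σ p·log₂(1/p) = 1/8·3 + 1/32·5 + 1/4·2 + 1/16·4 + 1/8·3 + 1/8·3 + 1/8·3 + 1/32·5 + 1/8·3 = 2.9375 bits.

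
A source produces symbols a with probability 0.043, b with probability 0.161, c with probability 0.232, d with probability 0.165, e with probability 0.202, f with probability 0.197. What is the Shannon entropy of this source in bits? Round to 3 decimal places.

H = −Σ pᵢ log₂ pᵢ.
−0.043·log₂(0.043) = 0.1952
−0.161·log₂(0.161) = 0.4242
−0.232·log₂(0.232) = 0.4890
−0.165·log₂(0.165) = 0.4289
−0.202·log₂(0.202) = 0.4661
−0.197·log₂(0.197) = 0.4617
Sum ≈ 2.4652 → 2.465 bits.

2.465 bits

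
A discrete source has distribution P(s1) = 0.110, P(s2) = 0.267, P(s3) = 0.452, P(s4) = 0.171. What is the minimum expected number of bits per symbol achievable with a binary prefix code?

1.829 bits/symbol

Repeatedly combine the two least-probable nodes; the expected code length is the sum of the merged weights.
merge 11/100 + 171/1000 → 281/1000
merge 267/1000 + 281/1000 → 137/250
merge 113/250 + 137/250 → 1
L = 281/1000 + 137/250 + 1 = 1829/1000 = 1.829 bits/symbol.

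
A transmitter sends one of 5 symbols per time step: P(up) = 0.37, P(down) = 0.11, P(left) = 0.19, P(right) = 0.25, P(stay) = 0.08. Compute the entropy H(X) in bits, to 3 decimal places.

2.128 bits

H = −Σ pᵢ log₂ pᵢ.
−0.37·log₂(0.37) = 0.5307
−0.11·log₂(0.11) = 0.3503
−0.19·log₂(0.19) = 0.4552
−0.25·log₂(0.25) = 0.5000
−0.08·log₂(0.08) = 0.2915
Sum ≈ 2.1278 → 2.128 bits.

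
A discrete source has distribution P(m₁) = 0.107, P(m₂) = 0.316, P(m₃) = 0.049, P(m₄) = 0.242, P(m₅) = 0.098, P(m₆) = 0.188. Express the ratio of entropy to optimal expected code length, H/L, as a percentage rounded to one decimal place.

98.3%

Entropy H = −Σ p log₂ p ≈ 2.3605 bits.
Huffman merges: 49/1000+49/500→147/1000; 107/1000+147/1000→127/500; 47/250+121/500→43/100; 127/500+79/250→57/100; 43/100+57/100→1. L = 2401/1000 ≈ 2.4010.
Efficiency = H/L = 2.3605/2.4010 = 98.3%.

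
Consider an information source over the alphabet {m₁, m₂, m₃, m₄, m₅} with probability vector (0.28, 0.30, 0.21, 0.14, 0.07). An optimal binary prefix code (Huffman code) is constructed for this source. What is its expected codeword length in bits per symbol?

Repeatedly combine the two least-probable nodes; the expected code length is the sum of the merged weights.
merge 7/100 + 7/50 → 21/100
merge 21/100 + 21/100 → 21/50
merge 7/25 + 3/10 → 29/50
merge 21/50 + 29/50 → 1
L = 21/100 + 21/50 + 29/50 + 1 = 221/100 = 2.21 bits/symbol.

2.21 bits/symbol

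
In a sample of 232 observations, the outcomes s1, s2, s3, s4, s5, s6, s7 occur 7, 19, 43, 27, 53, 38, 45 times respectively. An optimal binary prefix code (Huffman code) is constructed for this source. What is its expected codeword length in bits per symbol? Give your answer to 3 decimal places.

Probabilities are the counts divided by 232.
Repeatedly combine the two least-probable nodes; the expected code length is the sum of the merged weights.
merge 7/232 + 19/232 → 13/116
merge 13/116 + 27/232 → 53/232
merge 19/116 + 43/232 → 81/232
merge 45/232 + 53/232 → 49/116
merge 53/232 + 81/232 → 67/116
merge 49/116 + 67/116 → 1
L = 13/116 + 53/232 + 81/232 + 49/116 + 67/116 + 1 = 78/29 ≈ 2.690 bits/symbol.

2.690 bits/symbol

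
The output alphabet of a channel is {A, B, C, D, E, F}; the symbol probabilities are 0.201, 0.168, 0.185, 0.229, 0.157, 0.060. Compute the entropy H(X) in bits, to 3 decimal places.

2.498 bits

H = −Σ pᵢ log₂ pᵢ.
−0.201·log₂(0.201) = 0.4653
−0.168·log₂(0.168) = 0.4323
−0.185·log₂(0.185) = 0.4504
−0.229·log₂(0.229) = 0.4870
−0.157·log₂(0.157) = 0.4194
−0.060·log₂(0.060) = 0.2435
Sum ≈ 2.4979 → 2.498 bits.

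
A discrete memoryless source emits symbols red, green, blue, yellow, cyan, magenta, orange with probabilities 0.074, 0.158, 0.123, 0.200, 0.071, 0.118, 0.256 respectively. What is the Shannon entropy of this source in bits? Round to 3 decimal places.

2.673 bits

H = −Σ pᵢ log₂ pᵢ.
−0.074·log₂(0.074) = 0.2780
−0.158·log₂(0.158) = 0.4206
−0.123·log₂(0.123) = 0.3719
−0.200·log₂(0.200) = 0.4644
−0.071·log₂(0.071) = 0.2709
−0.118·log₂(0.118) = 0.3638
−0.256·log₂(0.256) = 0.5032
Sum ≈ 2.6728 → 2.673 bits.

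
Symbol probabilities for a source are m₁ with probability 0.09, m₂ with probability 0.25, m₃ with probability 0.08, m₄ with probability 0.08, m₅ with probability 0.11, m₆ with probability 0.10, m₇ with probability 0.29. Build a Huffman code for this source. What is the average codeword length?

Repeatedly combine the two least-probable nodes; the expected code length is the sum of the merged weights.
merge 2/25 + 2/25 → 4/25
merge 9/100 + 1/10 → 19/100
merge 11/100 + 4/25 → 27/100
merge 19/100 + 1/4 → 11/25
merge 27/100 + 29/100 → 14/25
merge 11/25 + 14/25 → 1
L = 4/25 + 19/100 + 27/100 + 11/25 + 14/25 + 1 = 131/50 = 2.62 bits/symbol.

2.62 bits/symbol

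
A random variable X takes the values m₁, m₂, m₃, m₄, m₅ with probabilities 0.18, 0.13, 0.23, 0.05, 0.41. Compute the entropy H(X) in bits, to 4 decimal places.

H = −Σ pᵢ log₂ pᵢ.
−0.18·log₂(0.18) = 0.4453
−0.13·log₂(0.13) = 0.3826
−0.23·log₂(0.23) = 0.4877
−0.05·log₂(0.05) = 0.2161
−0.41·log₂(0.41) = 0.5274
Sum ≈ 2.0591 → 2.0591 bits.

2.0591 bits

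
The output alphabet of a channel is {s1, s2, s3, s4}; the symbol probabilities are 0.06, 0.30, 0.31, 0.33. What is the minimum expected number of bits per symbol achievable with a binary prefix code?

2 bits/symbol

Repeatedly combine the two least-probable nodes; the expected code length is the sum of the merged weights.
merge 3/50 + 3/10 → 9/25
merge 31/100 + 33/100 → 16/25
merge 9/25 + 16/25 → 1
L = 9/25 + 16/25 + 1 = 2 bits/symbol.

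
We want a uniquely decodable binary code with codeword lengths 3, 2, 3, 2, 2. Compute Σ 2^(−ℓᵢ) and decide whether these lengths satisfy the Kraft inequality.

With common denominator 2^3 = 8: Σ 2^(−ℓᵢ) = 1/8 + 2/8 + 1/8 + 2/8 + 2/8 = 8/8 = 1.
Kraft's inequality requires Σ ≤ 1; here Σ = 1 ≤ 1, so such a prefix code exists.

1; yes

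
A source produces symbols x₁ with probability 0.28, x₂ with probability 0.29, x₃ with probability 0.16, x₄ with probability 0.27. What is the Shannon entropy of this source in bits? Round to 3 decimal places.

H = −Σ pᵢ log₂ pᵢ.
−0.28·log₂(0.28) = 0.5142
−0.29·log₂(0.29) = 0.5179
−0.16·log₂(0.16) = 0.4230
−0.27·log₂(0.27) = 0.5100
Sum ≈ 1.9652 → 1.965 bits.

1.965 bits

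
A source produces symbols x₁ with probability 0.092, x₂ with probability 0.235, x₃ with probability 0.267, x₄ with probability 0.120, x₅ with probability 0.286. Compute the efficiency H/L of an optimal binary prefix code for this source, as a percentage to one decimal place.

99.5%

Entropy H = −Σ p log₂ p ≈ 2.1999 bits.
Huffman merges: 23/250+3/25→53/250; 53/250+47/200→447/1000; 267/1000+143/500→553/1000; 447/1000+553/1000→1. L = 553/250 ≈ 2.2120.
Efficiency = H/L = 2.1999/2.2120 = 99.5%.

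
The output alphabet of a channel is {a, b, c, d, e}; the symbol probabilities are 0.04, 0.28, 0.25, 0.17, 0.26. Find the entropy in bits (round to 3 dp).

H = −Σ pᵢ log₂ pᵢ.
−0.04·log₂(0.04) = 0.1858
−0.28·log₂(0.28) = 0.5142
−0.25·log₂(0.25) = 0.5000
−0.17·log₂(0.17) = 0.4346
−0.26·log₂(0.26) = 0.5053
Sum ≈ 2.1398 → 2.140 bits.

2.140 bits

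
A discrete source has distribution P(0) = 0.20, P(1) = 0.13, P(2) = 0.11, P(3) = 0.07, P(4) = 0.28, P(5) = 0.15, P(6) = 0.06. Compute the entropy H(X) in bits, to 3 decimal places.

H = −Σ pᵢ log₂ pᵢ.
−0.20·log₂(0.20) = 0.4644
−0.13·log₂(0.13) = 0.3826
−0.11·log₂(0.11) = 0.3503
−0.07·log₂(0.07) = 0.2686
−0.28·log₂(0.28) = 0.5142
−0.15·log₂(0.15) = 0.4105
−0.06·log₂(0.06) = 0.2435
Sum ≈ 2.6342 → 2.634 bits.

2.634 bits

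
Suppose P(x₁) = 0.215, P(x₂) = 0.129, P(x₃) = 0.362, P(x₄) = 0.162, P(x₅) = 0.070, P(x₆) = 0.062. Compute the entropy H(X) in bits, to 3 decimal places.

H = −Σ pᵢ log₂ pᵢ.
−0.215·log₂(0.215) = 0.4768
−0.129·log₂(0.129) = 0.3811
−0.362·log₂(0.362) = 0.5307
−0.162·log₂(0.162) = 0.4254
−0.070·log₂(0.070) = 0.2686
−0.062·log₂(0.062) = 0.2487
Sum ≈ 2.3313 → 2.331 bits.

2.331 bits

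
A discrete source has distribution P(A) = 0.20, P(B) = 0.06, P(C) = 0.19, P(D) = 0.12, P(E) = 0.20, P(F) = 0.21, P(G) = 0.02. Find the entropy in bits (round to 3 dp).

H = −Σ pᵢ log₂ pᵢ.
−0.20·log₂(0.20) = 0.4644
−0.06·log₂(0.06) = 0.2435
−0.19·log₂(0.19) = 0.4552
−0.12·log₂(0.12) = 0.3671
−0.20·log₂(0.20) = 0.4644
−0.21·log₂(0.21) = 0.4728
−0.02·log₂(0.02) = 0.1129
Sum ≈ 2.5803 → 2.580 bits.

2.580 bits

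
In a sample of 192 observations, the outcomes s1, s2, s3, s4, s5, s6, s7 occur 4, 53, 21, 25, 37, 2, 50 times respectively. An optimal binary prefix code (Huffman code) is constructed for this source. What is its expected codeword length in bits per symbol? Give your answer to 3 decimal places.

2.443 bits/symbol

Probabilities are the counts divided by 192.
Repeatedly combine the two least-probable nodes; the expected code length is the sum of the merged weights.
merge 1/96 + 1/48 → 1/32
merge 1/32 + 7/64 → 9/64
merge 25/192 + 9/64 → 13/48
merge 37/192 + 25/96 → 29/64
merge 13/48 + 53/192 → 35/64
merge 29/64 + 35/64 → 1
L = 1/32 + 9/64 + 13/48 + 29/64 + 35/64 + 1 = 469/192 ≈ 2.443 bits/symbol.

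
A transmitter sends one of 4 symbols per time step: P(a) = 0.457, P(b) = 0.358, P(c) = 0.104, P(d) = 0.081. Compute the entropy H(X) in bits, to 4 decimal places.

1.6801 bits

H = −Σ pᵢ log₂ pᵢ.
−0.457·log₂(0.457) = 0.5163
−0.358·log₂(0.358) = 0.5305
−0.104·log₂(0.104) = 0.3396
−0.081·log₂(0.081) = 0.2937
Sum ≈ 1.6801 → 1.6801 bits.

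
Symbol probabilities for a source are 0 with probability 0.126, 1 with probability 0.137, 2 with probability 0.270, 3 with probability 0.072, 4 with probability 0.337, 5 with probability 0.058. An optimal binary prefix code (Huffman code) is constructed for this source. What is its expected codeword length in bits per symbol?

2.386 bits/symbol

Repeatedly combine the two least-probable nodes; the expected code length is the sum of the merged weights.
merge 29/500 + 9/125 → 13/100
merge 63/500 + 13/100 → 32/125
merge 137/1000 + 32/125 → 393/1000
merge 27/100 + 337/1000 → 607/1000
merge 393/1000 + 607/1000 → 1
L = 13/100 + 32/125 + 393/1000 + 607/1000 + 1 = 1193/500 = 2.386 bits/symbol.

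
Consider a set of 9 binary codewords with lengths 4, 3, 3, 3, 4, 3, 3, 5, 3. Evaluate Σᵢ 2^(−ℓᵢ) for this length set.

With common denominator 2^5 = 32: Σ 2^(−ℓᵢ) = 2/32 + 4/32 + 4/32 + 4/32 + 2/32 + 4/32 + 4/32 + 1/32 + 4/32 = 29/32 = 0.90625.

0.90625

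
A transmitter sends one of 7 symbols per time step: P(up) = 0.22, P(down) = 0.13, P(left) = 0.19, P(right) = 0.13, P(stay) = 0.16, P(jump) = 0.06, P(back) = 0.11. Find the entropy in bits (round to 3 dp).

H = −Σ pᵢ log₂ pᵢ.
−0.22·log₂(0.22) = 0.4806
−0.13·log₂(0.13) = 0.3826
−0.19·log₂(0.19) = 0.4552
−0.13·log₂(0.13) = 0.3826
−0.16·log₂(0.16) = 0.4230
−0.06·log₂(0.06) = 0.2435
−0.11·log₂(0.11) = 0.3503
Sum ≈ 2.7179 → 2.718 bits.

2.718 bits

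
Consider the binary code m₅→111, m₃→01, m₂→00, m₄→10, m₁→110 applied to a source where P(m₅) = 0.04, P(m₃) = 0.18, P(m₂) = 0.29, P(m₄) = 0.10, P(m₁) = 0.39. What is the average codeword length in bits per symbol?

2.43 bits/symbol

L̄ = Σ pᵢ·ℓᵢ = 0.04·3 + 0.18·2 + 0.29·2 + 0.10·2 + 0.39·3 = 2.43 bits/symbol.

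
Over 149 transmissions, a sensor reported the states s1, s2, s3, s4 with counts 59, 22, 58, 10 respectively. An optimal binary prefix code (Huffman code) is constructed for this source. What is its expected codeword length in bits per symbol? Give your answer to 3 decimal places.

Probabilities are the counts divided by 149.
Repeatedly combine the two least-probable nodes; the expected code length is the sum of the merged weights.
merge 10/149 + 22/149 → 32/149
merge 32/149 + 58/149 → 90/149
merge 59/149 + 90/149 → 1
L = 32/149 + 90/149 + 1 = 271/149 ≈ 1.819 bits/symbol.

1.819 bits/symbol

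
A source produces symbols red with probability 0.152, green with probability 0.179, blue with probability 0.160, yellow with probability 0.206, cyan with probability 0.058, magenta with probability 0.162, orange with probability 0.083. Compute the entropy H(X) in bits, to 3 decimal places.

H = −Σ pᵢ log₂ pᵢ.
−0.152·log₂(0.152) = 0.4131
−0.179·log₂(0.179) = 0.4443
−0.160·log₂(0.160) = 0.4230
−0.206·log₂(0.206) = 0.4695
−0.058·log₂(0.058) = 0.2383
−0.162·log₂(0.162) = 0.4254
−0.083·log₂(0.083) = 0.2980
Sum ≈ 2.7116 → 2.712 bits.

2.712 bits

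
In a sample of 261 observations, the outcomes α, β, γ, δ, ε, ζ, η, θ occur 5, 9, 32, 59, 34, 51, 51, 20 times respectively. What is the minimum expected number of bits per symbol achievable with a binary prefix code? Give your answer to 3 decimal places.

2.762 bits/symbol

Probabilities are the counts divided by 261.
Repeatedly combine the two least-probable nodes; the expected code length is the sum of the merged weights.
merge 5/261 + 1/29 → 14/261
merge 14/261 + 20/261 → 34/261
merge 32/261 + 34/261 → 22/87
merge 34/261 + 17/87 → 85/261
merge 17/87 + 59/261 → 110/261
merge 22/87 + 85/261 → 151/261
merge 110/261 + 151/261 → 1
L = 14/261 + 34/261 + 22/87 + 85/261 + 110/261 + 151/261 + 1 = 721/261 ≈ 2.762 bits/symbol.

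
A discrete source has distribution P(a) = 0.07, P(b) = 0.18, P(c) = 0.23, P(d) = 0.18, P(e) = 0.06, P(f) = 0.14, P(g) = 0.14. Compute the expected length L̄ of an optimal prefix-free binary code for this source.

2.72 bits/symbol

Repeatedly combine the two least-probable nodes; the expected code length is the sum of the merged weights.
merge 3/50 + 7/100 → 13/100
merge 13/100 + 7/50 → 27/100
merge 7/50 + 9/50 → 8/25
merge 9/50 + 23/100 → 41/100
merge 27/100 + 8/25 → 59/100
merge 41/100 + 59/100 → 1
L = 13/100 + 27/100 + 8/25 + 41/100 + 59/100 + 1 = 68/25 = 2.72 bits/symbol.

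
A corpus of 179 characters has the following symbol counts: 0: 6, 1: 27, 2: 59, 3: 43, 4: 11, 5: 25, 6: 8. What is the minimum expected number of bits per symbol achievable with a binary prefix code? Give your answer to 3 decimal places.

2.497 bits/symbol

Probabilities are the counts divided by 179.
Repeatedly combine the two least-probable nodes; the expected code length is the sum of the merged weights.
merge 6/179 + 8/179 → 14/179
merge 11/179 + 14/179 → 25/179
merge 25/179 + 25/179 → 50/179
merge 27/179 + 43/179 → 70/179
merge 50/179 + 59/179 → 109/179
merge 70/179 + 109/179 → 1
L = 14/179 + 25/179 + 50/179 + 70/179 + 109/179 + 1 = 447/179 ≈ 2.497 bits/symbol.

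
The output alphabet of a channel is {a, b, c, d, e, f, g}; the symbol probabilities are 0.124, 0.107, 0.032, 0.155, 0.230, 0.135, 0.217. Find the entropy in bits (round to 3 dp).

H = −Σ pᵢ log₂ pᵢ.
−0.124·log₂(0.124) = 0.3734
−0.107·log₂(0.107) = 0.3450
−0.032·log₂(0.032) = 0.1589
−0.155·log₂(0.155) = 0.4169
−0.230·log₂(0.230) = 0.4877
−0.135·log₂(0.135) = 0.3900
−0.217·log₂(0.217) = 0.4783
Sum ≈ 2.6502 → 2.650 bits.

2.650 bits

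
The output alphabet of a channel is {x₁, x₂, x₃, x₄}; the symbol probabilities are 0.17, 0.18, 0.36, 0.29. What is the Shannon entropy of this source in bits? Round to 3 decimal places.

1.928 bits

H = −Σ pᵢ log₂ pᵢ.
−0.17·log₂(0.17) = 0.4346
−0.18·log₂(0.18) = 0.4453
−0.36·log₂(0.36) = 0.5306
−0.29·log₂(0.29) = 0.5179
Sum ≈ 1.9284 → 1.928 bits.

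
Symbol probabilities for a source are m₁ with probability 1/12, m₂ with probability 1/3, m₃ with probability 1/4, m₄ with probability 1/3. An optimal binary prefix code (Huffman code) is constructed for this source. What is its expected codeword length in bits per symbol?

2 bits/symbol

Repeatedly combine the two least-probable nodes; the expected code length is the sum of the merged weights.
merge 1/12 + 1/4 → 1/3
merge 1/3 + 1/3 → 2/3
merge 1/3 + 2/3 → 1
L = 1/3 + 2/3 + 1 = 2 bits/symbol.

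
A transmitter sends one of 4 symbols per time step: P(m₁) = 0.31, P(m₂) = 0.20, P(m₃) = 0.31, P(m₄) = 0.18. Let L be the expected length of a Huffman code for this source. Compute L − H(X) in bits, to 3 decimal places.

Entropy H = −Σ p log₂ p ≈ 1.9573 bits.
Huffman merges: 9/50+1/5→19/50; 31/100+31/100→31/50; 19/50+31/50→1. L = 2 ≈ 2.0000.
L − H = 2.0000 − 1.9573 = 0.043 bits.

0.043 bits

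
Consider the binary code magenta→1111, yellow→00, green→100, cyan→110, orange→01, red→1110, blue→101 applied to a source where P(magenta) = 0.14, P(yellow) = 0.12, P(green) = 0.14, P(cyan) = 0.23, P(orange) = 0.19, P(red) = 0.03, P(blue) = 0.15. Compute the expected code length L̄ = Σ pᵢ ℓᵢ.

2.86 bits/symbol

L̄ = Σ pᵢ·ℓᵢ = 0.14·4 + 0.12·2 + 0.14·3 + 0.23·3 + 0.19·2 + 0.03·4 + 0.15·3 = 2.86 bits/symbol.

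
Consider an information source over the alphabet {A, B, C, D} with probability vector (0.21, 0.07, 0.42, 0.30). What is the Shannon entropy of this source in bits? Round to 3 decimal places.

H = −Σ pᵢ log₂ pᵢ.
−0.21·log₂(0.21) = 0.4728
−0.07·log₂(0.07) = 0.2686
−0.42·log₂(0.42) = 0.5256
−0.30·log₂(0.30) = 0.5211
Sum ≈ 1.7881 → 1.788 bits.

1.788 bits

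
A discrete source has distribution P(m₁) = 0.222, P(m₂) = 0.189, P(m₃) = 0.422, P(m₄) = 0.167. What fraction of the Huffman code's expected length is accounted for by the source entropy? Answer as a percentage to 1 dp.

Entropy H = −Σ p log₂ p ≈ 1.8928 bits.
Huffman merges: 167/1000+189/1000→89/250; 111/500+89/250→289/500; 211/500+289/500→1. L = 967/500 ≈ 1.9340.
Efficiency = H/L = 1.8928/1.9340 = 97.9%.

97.9%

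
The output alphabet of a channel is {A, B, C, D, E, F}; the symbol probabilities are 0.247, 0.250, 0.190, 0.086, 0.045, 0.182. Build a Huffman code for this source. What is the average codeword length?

2.444 bits/symbol

Repeatedly combine the two least-probable nodes; the expected code length is the sum of the merged weights.
merge 9/200 + 43/500 → 131/1000
merge 131/1000 + 91/500 → 313/1000
merge 19/100 + 247/1000 → 437/1000
merge 1/4 + 313/1000 → 563/1000
merge 437/1000 + 563/1000 → 1
L = 131/1000 + 313/1000 + 437/1000 + 563/1000 + 1 = 611/250 = 2.444 bits/symbol.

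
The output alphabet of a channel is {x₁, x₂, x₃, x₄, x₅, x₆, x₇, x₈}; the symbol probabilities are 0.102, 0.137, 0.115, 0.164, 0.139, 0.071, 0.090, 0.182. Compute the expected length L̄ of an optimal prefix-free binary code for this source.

Repeatedly combine the two least-probable nodes; the expected code length is the sum of the merged weights.
merge 71/1000 + 9/100 → 161/1000
merge 51/500 + 23/200 → 217/1000
merge 137/1000 + 139/1000 → 69/250
merge 161/1000 + 41/250 → 13/40
merge 91/500 + 217/1000 → 399/1000
merge 69/250 + 13/40 → 601/1000
merge 399/1000 + 601/1000 → 1
L = 161/1000 + 217/1000 + 69/250 + 13/40 + 399/1000 + 601/1000 + 1 = 2979/1000 = 2.979 bits/symbol.

2.979 bits/symbol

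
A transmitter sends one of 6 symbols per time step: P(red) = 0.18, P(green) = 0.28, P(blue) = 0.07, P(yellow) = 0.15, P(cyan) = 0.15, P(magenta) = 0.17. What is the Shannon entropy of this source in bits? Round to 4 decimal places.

2.4838 bits

H = −Σ pᵢ log₂ pᵢ.
−0.18·log₂(0.18) = 0.4453
−0.28·log₂(0.28) = 0.5142
−0.07·log₂(0.07) = 0.2686
−0.15·log₂(0.15) = 0.4105
−0.15·log₂(0.15) = 0.4105
−0.17·log₂(0.17) = 0.4346
Sum ≈ 2.4838 → 2.4838 bits.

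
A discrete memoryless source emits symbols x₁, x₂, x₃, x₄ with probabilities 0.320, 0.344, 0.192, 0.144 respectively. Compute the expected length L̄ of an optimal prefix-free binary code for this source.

1.992 bits/symbol

Repeatedly combine the two least-probable nodes; the expected code length is the sum of the merged weights.
merge 18/125 + 24/125 → 42/125
merge 8/25 + 42/125 → 82/125
merge 43/125 + 82/125 → 1
L = 42/125 + 82/125 + 1 = 249/125 = 1.992 bits/symbol.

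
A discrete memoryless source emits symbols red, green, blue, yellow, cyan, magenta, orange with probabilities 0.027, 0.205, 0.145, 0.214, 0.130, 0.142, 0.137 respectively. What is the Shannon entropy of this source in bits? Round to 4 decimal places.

H = −Σ pᵢ log₂ pᵢ.
−0.027·log₂(0.027) = 0.1407
−0.205·log₂(0.205) = 0.4687
−0.145·log₂(0.145) = 0.4040
−0.214·log₂(0.214) = 0.4760
−0.130·log₂(0.130) = 0.3826
−0.142·log₂(0.142) = 0.3999
−0.137·log₂(0.137) = 0.3929
Sum ≈ 2.6647 → 2.6647 bits.

2.6647 bits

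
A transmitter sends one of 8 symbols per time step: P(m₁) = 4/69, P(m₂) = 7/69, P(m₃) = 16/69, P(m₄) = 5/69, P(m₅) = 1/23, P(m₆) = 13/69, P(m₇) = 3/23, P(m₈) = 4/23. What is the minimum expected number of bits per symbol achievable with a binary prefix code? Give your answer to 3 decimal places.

2.855 bits/symbol

Repeatedly combine the two least-probable nodes; the expected code length is the sum of the merged weights.
merge 1/23 + 4/69 → 7/69
merge 5/69 + 7/69 → 4/23
merge 7/69 + 3/23 → 16/69
merge 4/23 + 4/23 → 8/23
merge 13/69 + 16/69 → 29/69
merge 16/69 + 8/23 → 40/69
merge 29/69 + 40/69 → 1
L = 7/69 + 4/23 + 16/69 + 8/23 + 29/69 + 40/69 + 1 = 197/69 ≈ 2.855 bits/symbol.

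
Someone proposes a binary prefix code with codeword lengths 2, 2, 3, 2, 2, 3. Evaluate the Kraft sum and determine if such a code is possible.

1.25; no

With common denominator 2^3 = 8: Σ 2^(−ℓᵢ) = 2/8 + 2/8 + 1/8 + 2/8 + 2/8 + 1/8 = 10/8 = 1.25.
Kraft's inequality requires Σ ≤ 1; here Σ = 1.25 > 1, so no such prefix code exists.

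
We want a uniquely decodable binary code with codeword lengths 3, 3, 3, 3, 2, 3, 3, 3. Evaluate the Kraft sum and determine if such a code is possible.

With common denominator 2^3 = 8: Σ 2^(−ℓᵢ) = 1/8 + 1/8 + 1/8 + 1/8 + 2/8 + 1/8 + 1/8 + 1/8 = 9/8 = 1.125.
Kraft's inequality requires Σ ≤ 1; here Σ = 1.125 > 1, so no such prefix code exists.

1.125; no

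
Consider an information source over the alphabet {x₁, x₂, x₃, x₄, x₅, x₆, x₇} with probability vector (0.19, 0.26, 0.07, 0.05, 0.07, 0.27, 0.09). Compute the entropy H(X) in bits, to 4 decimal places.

H = −Σ pᵢ log₂ pᵢ.
−0.19·log₂(0.19) = 0.4552
−0.26·log₂(0.26) = 0.5053
−0.07·log₂(0.07) = 0.2686
−0.05·log₂(0.05) = 0.2161
−0.07·log₂(0.07) = 0.2686
−0.27·log₂(0.27) = 0.5100
−0.09·log₂(0.09) = 0.3127
Sum ≈ 2.5364 → 2.5364 bits.

2.5364 bits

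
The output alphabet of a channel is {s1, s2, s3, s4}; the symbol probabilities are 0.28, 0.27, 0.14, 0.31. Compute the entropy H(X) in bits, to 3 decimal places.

1.945 bits

H = −Σ pᵢ log₂ pᵢ.
−0.28·log₂(0.28) = 0.5142
−0.27·log₂(0.27) = 0.5100
−0.14·log₂(0.14) = 0.3971
−0.31·log₂(0.31) = 0.5238
Sum ≈ 1.9451 → 1.945 bits.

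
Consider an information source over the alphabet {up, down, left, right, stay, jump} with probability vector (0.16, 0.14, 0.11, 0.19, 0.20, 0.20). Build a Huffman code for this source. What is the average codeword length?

2.6 bits/symbol

Repeatedly combine the two least-probable nodes; the expected code length is the sum of the merged weights.
merge 11/100 + 7/50 → 1/4
merge 4/25 + 19/100 → 7/20
merge 1/5 + 1/5 → 2/5
merge 1/4 + 7/20 → 3/5
merge 2/5 + 3/5 → 1
L = 1/4 + 7/20 + 2/5 + 3/5 + 1 = 13/5 = 2.6 bits/symbol.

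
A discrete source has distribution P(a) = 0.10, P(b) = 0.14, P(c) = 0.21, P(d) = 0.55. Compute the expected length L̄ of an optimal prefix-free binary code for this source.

1.69 bits/symbol

Repeatedly combine the two least-probable nodes; the expected code length is the sum of the merged weights.
merge 1/10 + 7/50 → 6/25
merge 21/100 + 6/25 → 9/20
merge 9/20 + 11/20 → 1
L = 6/25 + 9/20 + 1 = 169/100 = 1.69 bits/symbol.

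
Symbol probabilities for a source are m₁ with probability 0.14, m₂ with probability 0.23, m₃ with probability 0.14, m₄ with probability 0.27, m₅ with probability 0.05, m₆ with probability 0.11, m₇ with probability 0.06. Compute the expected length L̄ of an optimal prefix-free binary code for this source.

2.61 bits/symbol

Repeatedly combine the two least-probable nodes; the expected code length is the sum of the merged weights.
merge 1/20 + 3/50 → 11/100
merge 11/100 + 11/100 → 11/50
merge 7/50 + 7/50 → 7/25
merge 11/50 + 23/100 → 9/20
merge 27/100 + 7/25 → 11/20
merge 9/20 + 11/20 → 1
L = 11/100 + 11/50 + 7/25 + 9/20 + 11/20 + 1 = 261/100 = 2.61 bits/symbol.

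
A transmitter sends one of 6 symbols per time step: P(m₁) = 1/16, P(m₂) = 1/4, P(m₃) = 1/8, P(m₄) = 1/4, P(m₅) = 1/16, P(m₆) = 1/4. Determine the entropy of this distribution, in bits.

2.375 bits

Each probability is a power of 1/2, so log₂(1/p) is an integer.
H = Σ p·log₂(1/p) = 1/16·4 + 1/4·2 + 1/8·3 + 1/4·2 + 1/16·4 + 1/4·2 = 2.375 bits.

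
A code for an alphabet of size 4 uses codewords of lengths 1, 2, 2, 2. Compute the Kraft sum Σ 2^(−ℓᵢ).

1.25

With common denominator 2^2 = 4: Σ 2^(−ℓᵢ) = 2/4 + 1/4 + 1/4 + 1/4 = 5/4 = 1.25.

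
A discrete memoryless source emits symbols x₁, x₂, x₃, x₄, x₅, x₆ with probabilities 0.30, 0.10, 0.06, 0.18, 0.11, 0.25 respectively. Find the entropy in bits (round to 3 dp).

H = −Σ pᵢ log₂ pᵢ.
−0.30·log₂(0.30) = 0.5211
−0.10·log₂(0.10) = 0.3322
−0.06·log₂(0.06) = 0.2435
−0.18·log₂(0.18) = 0.4453
−0.11·log₂(0.11) = 0.3503
−0.25·log₂(0.25) = 0.5000
Sum ≈ 2.3924 → 2.392 bits.

2.392 bits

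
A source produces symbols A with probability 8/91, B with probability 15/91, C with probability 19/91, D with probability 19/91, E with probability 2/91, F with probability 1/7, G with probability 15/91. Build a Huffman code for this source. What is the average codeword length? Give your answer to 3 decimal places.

Repeatedly combine the two least-probable nodes; the expected code length is the sum of the merged weights.
merge 2/91 + 8/91 → 10/91
merge 10/91 + 1/7 → 23/91
merge 15/91 + 15/91 → 30/91
merge 19/91 + 19/91 → 38/91
merge 23/91 + 30/91 → 53/91
merge 38/91 + 53/91 → 1
L = 10/91 + 23/91 + 30/91 + 38/91 + 53/91 + 1 = 35/13 ≈ 2.692 bits/symbol.

2.692 bits/symbol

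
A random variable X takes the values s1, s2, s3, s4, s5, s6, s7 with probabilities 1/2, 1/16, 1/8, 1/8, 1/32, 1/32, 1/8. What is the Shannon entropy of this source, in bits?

Each probability is a power of 1/2, so log₂(1/p) is an integer.
H = Σ p·log₂(1/p) = 1/2·1 + 1/16·4 + 1/8·3 + 1/8·3 + 1/32·5 + 1/32·5 + 1/8·3 = 2.1875 bits.

2.1875 bits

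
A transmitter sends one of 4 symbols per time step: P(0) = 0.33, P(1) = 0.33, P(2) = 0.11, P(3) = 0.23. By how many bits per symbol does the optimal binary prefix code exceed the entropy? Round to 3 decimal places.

Entropy H = −Σ p log₂ p ≈ 1.8936 bits.
Huffman merges: 11/100+23/100→17/50; 33/100+33/100→33/50; 17/50+33/50→1. L = 2 ≈ 2.0000.
L − H = 2.0000 − 1.8936 = 0.106 bits.

0.106 bits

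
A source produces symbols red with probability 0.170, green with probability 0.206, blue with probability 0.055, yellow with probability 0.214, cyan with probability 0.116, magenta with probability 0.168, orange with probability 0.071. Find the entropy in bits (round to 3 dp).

H = −Σ pᵢ log₂ pᵢ.
−0.170·log₂(0.170) = 0.4346
−0.206·log₂(0.206) = 0.4695
−0.055·log₂(0.055) = 0.2301
−0.214·log₂(0.214) = 0.4760
−0.116·log₂(0.116) = 0.3605
−0.168·log₂(0.168) = 0.4323
−0.071·log₂(0.071) = 0.2709
Sum ≈ 2.6741 → 2.674 bits.

2.674 bits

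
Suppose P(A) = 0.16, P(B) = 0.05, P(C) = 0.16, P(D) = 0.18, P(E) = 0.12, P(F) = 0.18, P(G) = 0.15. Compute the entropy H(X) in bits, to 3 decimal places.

H = −Σ pᵢ log₂ pᵢ.
−0.16·log₂(0.16) = 0.4230
−0.05·log₂(0.05) = 0.2161
−0.16·log₂(0.16) = 0.4230
−0.18·log₂(0.18) = 0.4453
−0.12·log₂(0.12) = 0.3671
−0.18·log₂(0.18) = 0.4453
−0.15·log₂(0.15) = 0.4105
Sum ≈ 2.7304 → 2.730 bits.

2.730 bits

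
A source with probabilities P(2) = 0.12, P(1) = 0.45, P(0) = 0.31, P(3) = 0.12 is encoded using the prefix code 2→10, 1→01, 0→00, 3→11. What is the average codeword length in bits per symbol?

2 bits/symbol

L̄ = Σ pᵢ·ℓᵢ = 0.12·2 + 0.45·2 + 0.31·2 + 0.12·2 = 2 bits/symbol.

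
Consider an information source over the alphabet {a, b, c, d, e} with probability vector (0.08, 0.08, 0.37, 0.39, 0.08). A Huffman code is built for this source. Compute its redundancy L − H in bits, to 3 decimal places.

0.075 bits

Entropy H = −Σ p log₂ p ≈ 1.9351 bits.
Huffman merges: 2/25+2/25→4/25; 2/25+4/25→6/25; 6/25+37/100→61/100; 39/100+61/100→1. L = 201/100 ≈ 2.0100.
L − H = 2.0100 − 1.9351 = 0.075 bits.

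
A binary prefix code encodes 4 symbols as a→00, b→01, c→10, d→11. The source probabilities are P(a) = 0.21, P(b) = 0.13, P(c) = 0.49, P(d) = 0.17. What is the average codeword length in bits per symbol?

2 bits/symbol

L̄ = Σ pᵢ·ℓᵢ = 0.21·2 + 0.13·2 + 0.49·2 + 0.17·2 = 2 bits/symbol.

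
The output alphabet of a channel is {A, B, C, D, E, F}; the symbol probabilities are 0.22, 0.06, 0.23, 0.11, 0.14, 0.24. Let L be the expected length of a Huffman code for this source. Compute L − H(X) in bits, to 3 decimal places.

0.027 bits

Entropy H = −Σ p log₂ p ≈ 2.4533 bits.
Huffman merges: 3/50+11/100→17/100; 7/50+17/100→31/100; 11/50+23/100→9/20; 6/25+31/100→11/20; 9/20+11/20→1. L = 62/25 ≈ 2.4800.
L − H = 2.4800 − 2.4533 = 0.027 bits.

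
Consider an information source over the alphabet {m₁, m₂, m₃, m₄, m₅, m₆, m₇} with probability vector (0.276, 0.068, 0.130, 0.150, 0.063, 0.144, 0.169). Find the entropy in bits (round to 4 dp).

H = −Σ pᵢ log₂ pᵢ.
−0.276·log₂(0.276) = 0.5126
−0.068·log₂(0.068) = 0.2637
−0.130·log₂(0.130) = 0.3826
−0.150·log₂(0.150) = 0.4105
−0.063·log₂(0.063) = 0.2513
−0.144·log₂(0.144) = 0.4026
−0.169·log₂(0.169) = 0.4335
Sum ≈ 2.6569 → 2.6569 bits.

2.6569 bits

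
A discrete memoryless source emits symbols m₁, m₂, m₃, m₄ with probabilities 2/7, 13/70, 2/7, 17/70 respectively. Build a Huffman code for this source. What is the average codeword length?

2 bits/symbol

Repeatedly combine the two least-probable nodes; the expected code length is the sum of the merged weights.
merge 13/70 + 17/70 → 3/7
merge 2/7 + 2/7 → 4/7
merge 3/7 + 4/7 → 1
L = 3/7 + 4/7 + 1 = 2 bits/symbol.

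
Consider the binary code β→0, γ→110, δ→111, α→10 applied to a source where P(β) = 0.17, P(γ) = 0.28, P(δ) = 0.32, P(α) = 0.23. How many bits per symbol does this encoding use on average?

L̄ = Σ pᵢ·ℓᵢ = 0.17·1 + 0.28·3 + 0.32·3 + 0.23·2 = 2.43 bits/symbol.

2.43 bits/symbol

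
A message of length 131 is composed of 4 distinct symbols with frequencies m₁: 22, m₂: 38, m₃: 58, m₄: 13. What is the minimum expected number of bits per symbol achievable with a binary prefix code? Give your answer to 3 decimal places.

Probabilities are the counts divided by 131.
Repeatedly combine the two least-probable nodes; the expected code length is the sum of the merged weights.
merge 13/131 + 22/131 → 35/131
merge 35/131 + 38/131 → 73/131
merge 58/131 + 73/131 → 1
L = 35/131 + 73/131 + 1 = 239/131 ≈ 1.824 bits/symbol.

1.824 bits/symbol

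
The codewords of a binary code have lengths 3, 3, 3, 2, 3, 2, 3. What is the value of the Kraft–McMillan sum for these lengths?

With common denominator 2^3 = 8: Σ 2^(−ℓᵢ) = 1/8 + 1/8 + 1/8 + 2/8 + 1/8 + 2/8 + 1/8 = 9/8 = 1.125.

1.125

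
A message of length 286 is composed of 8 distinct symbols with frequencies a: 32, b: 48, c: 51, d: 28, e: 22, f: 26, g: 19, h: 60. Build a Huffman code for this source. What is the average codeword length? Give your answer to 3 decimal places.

2.934 bits/symbol

Probabilities are the counts divided by 286.
Repeatedly combine the two least-probable nodes; the expected code length is the sum of the merged weights.
merge 19/286 + 1/13 → 41/286
merge 1/11 + 14/143 → 27/143
merge 16/143 + 41/286 → 73/286
merge 24/143 + 51/286 → 9/26
merge 27/143 + 30/143 → 57/143
merge 73/286 + 9/26 → 86/143
merge 57/143 + 86/143 → 1
L = 41/286 + 27/143 + 73/286 + 9/26 + 57/143 + 86/143 + 1 = 839/286 ≈ 2.934 bits/symbol.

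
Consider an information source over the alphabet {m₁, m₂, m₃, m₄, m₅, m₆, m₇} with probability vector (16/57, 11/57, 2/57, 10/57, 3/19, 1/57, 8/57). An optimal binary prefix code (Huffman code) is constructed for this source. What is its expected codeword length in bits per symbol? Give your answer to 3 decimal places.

2.579 bits/symbol

Repeatedly combine the two least-probable nodes; the expected code length is the sum of the merged weights.
merge 1/57 + 2/57 → 1/19
merge 1/19 + 8/57 → 11/57
merge 3/19 + 10/57 → 1/3
merge 11/57 + 11/57 → 22/57
merge 16/57 + 1/3 → 35/57
merge 22/57 + 35/57 → 1
L = 1/19 + 11/57 + 1/3 + 22/57 + 35/57 + 1 = 49/19 ≈ 2.579 bits/symbol.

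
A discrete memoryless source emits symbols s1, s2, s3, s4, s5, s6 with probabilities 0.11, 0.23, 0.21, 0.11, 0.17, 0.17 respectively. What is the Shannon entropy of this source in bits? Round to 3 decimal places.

2.530 bits

H = −Σ pᵢ log₂ pᵢ.
−0.11·log₂(0.11) = 0.3503
−0.23·log₂(0.23) = 0.4877
−0.21·log₂(0.21) = 0.4728
−0.11·log₂(0.11) = 0.3503
−0.17·log₂(0.17) = 0.4346
−0.17·log₂(0.17) = 0.4346
Sum ≈ 2.5302 → 2.530 bits.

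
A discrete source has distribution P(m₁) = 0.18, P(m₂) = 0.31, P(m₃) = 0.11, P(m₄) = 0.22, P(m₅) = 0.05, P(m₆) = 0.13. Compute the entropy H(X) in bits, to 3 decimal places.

H = −Σ pᵢ log₂ pᵢ.
−0.18·log₂(0.18) = 0.4453
−0.31·log₂(0.31) = 0.5238
−0.11·log₂(0.11) = 0.3503
−0.22·log₂(0.22) = 0.4806
−0.05·log₂(0.05) = 0.2161
−0.13·log₂(0.13) = 0.3826
Sum ≈ 2.3987 → 2.399 bits.

2.399 bits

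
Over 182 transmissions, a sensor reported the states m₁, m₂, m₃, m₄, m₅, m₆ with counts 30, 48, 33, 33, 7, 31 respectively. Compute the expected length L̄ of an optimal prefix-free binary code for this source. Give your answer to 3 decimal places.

2.555 bits/symbol

Probabilities are the counts divided by 182.
Repeatedly combine the two least-probable nodes; the expected code length is the sum of the merged weights.
merge 1/26 + 15/91 → 37/182
merge 31/182 + 33/182 → 32/91
merge 33/182 + 37/182 → 5/13
merge 24/91 + 32/91 → 8/13
merge 5/13 + 8/13 → 1
L = 37/182 + 32/91 + 5/13 + 8/13 + 1 = 465/182 ≈ 2.555 bits/symbol.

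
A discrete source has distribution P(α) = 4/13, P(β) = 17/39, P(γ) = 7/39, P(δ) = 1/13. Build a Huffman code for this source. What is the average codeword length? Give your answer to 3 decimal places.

Repeatedly combine the two least-probable nodes; the expected code length is the sum of the merged weights.
merge 1/13 + 7/39 → 10/39
merge 10/39 + 4/13 → 22/39
merge 17/39 + 22/39 → 1
L = 10/39 + 22/39 + 1 = 71/39 ≈ 1.821 bits/symbol.

1.821 bits/symbol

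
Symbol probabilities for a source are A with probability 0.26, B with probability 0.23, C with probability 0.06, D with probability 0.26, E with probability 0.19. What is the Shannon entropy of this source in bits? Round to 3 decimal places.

H = −Σ pᵢ log₂ pᵢ.
−0.26·log₂(0.26) = 0.5053
−0.23·log₂(0.23) = 0.4877
−0.06·log₂(0.06) = 0.2435
−0.26·log₂(0.26) = 0.5053
−0.19·log₂(0.19) = 0.4552
Sum ≈ 2.1970 → 2.197 bits.

2.197 bits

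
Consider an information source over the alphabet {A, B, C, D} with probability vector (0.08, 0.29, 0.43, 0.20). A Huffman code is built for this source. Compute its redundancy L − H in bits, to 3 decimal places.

Entropy H = −Σ p log₂ p ≈ 1.7974 bits.
Huffman merges: 2/25+1/5→7/25; 7/25+29/100→57/100; 43/100+57/100→1. L = 37/20 ≈ 1.8500.
L − H = 1.8500 − 1.7974 = 0.053 bits.

0.053 bits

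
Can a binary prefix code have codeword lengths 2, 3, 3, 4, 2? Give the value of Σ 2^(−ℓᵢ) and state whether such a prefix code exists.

0.8125; yes

With common denominator 2^4 = 16: Σ 2^(−ℓᵢ) = 4/16 + 2/16 + 2/16 + 1/16 + 4/16 = 13/16 = 0.8125.
Kraft's inequality requires Σ ≤ 1; here Σ = 0.8125 ≤ 1, so such a prefix code exists.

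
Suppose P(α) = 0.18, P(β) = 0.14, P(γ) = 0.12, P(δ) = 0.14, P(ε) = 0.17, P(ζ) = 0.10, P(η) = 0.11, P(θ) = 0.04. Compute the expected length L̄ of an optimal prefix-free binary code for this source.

Repeatedly combine the two least-probable nodes; the expected code length is the sum of the merged weights.
merge 1/25 + 1/10 → 7/50
merge 11/100 + 3/25 → 23/100
merge 7/50 + 7/50 → 7/25
merge 7/50 + 17/100 → 31/100
merge 9/50 + 23/100 → 41/100
merge 7/25 + 31/100 → 59/100
merge 41/100 + 59/100 → 1
L = 7/50 + 23/100 + 7/25 + 31/100 + 41/100 + 59/100 + 1 = 74/25 = 2.96 bits/symbol.

2.96 bits/symbol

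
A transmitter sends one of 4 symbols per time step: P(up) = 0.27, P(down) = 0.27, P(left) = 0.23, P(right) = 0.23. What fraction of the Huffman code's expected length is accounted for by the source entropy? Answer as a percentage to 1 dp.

99.8%

Entropy H = −Σ p log₂ p ≈ 1.9954 bits.
Huffman merges: 23/100+23/100→23/50; 27/100+27/100→27/50; 23/50+27/50→1. L = 2 ≈ 2.0000.
Efficiency = H/L = 1.9954/2.0000 = 99.8%.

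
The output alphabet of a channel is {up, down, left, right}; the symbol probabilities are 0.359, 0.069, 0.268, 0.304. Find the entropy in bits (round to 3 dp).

H = −Σ pᵢ log₂ pᵢ.
−0.359·log₂(0.359) = 0.5306
−0.069·log₂(0.069) = 0.2662
−0.268·log₂(0.268) = 0.5091
−0.304·log₂(0.304) = 0.5222
Sum ≈ 1.8281 → 1.828 bits.

1.828 bits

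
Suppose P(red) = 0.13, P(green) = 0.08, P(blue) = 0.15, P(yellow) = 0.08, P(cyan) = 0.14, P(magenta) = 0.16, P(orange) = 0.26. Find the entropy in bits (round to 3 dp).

H = −Σ pᵢ log₂ pᵢ.
−0.13·log₂(0.13) = 0.3826
−0.08·log₂(0.08) = 0.2915
−0.15·log₂(0.15) = 0.4105
−0.08·log₂(0.08) = 0.2915
−0.14·log₂(0.14) = 0.3971
−0.16·log₂(0.16) = 0.4230
−0.26·log₂(0.26) = 0.5053
Sum ≈ 2.7016 → 2.702 bits.

2.702 bits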